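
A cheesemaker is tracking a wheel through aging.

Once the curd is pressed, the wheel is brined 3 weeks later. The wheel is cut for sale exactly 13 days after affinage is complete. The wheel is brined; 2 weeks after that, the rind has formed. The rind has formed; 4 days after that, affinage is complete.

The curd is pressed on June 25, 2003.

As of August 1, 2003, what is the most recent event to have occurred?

The rind has formed

The curd is pressed: Jun 25, 2003.
The wheel is brined: Jun 25, 2003 + 3 weeks = Jul 16, 2003.
The rind has formed: Jul 16, 2003 + 2 weeks = Jul 30, 2003.
Affinage is complete: Jul 30, 2003 + 4 days = Aug 3, 2003.
The wheel is cut for sale: Aug 3, 2003 + 13 days = Aug 16, 2003.
Aug 1, 2003 falls between when the rind has formed (Jul 30, 2003) and when affinage is complete (Aug 3, 2003).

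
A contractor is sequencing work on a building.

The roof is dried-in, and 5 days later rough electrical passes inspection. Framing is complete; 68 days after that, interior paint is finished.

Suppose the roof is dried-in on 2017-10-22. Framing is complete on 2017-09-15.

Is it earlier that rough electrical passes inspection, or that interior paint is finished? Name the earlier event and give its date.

Rough electrical passes inspection — 2017-10-27

The roof is dried-in: Oct 22, 2017.
Rough electrical passes inspection: Oct 22, 2017 + 5 days = Oct 27, 2017.
Framing is complete: Sep 15, 2017.
Interior paint is finished: Sep 15, 2017 + 68 days = Nov 22, 2017.
Comparing: rough electrical passes inspection on Oct 27, 2017 vs interior paint is finished on Nov 22, 2017. Earlier: rough electrical passes inspection.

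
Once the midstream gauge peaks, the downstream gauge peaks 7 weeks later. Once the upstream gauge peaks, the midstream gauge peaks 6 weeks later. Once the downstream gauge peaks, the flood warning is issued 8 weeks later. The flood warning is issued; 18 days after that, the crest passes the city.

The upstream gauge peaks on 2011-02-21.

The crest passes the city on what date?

2011-08-05

The upstream gauge peaks: Feb 21, 2011.
The midstream gauge peaks: Feb 21, 2011 + 6 weeks = Apr 4, 2011.
The downstream gauge peaks: Apr 4, 2011 + 7 weeks = May 23, 2011.
The flood warning is issued: May 23, 2011 + 8 weeks = Jul 18, 2011.
The crest passes the city: Jul 18, 2011 + 18 days = Aug 5, 2011.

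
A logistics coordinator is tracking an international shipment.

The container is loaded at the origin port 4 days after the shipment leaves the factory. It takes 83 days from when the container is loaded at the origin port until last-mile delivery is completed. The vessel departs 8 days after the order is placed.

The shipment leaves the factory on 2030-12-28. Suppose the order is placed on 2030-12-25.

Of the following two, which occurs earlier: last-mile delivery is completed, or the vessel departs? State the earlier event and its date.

The shipment leaves the factory: Dec 28, 2030.
The container is loaded at the origin port: Dec 28, 2030 + 4 days = Jan 1, 2031.
Last-mile delivery is completed: Jan 1, 2031 + 83 days = Mar 25, 2031.
The order is placed: Dec 25, 2030.
The vessel departs: Dec 25, 2030 + 8 days = Jan 2, 2031.
Comparing: last-mile delivery is completed on Mar 25, 2031 vs the vessel departs on Jan 2, 2031. Earlier: the vessel departs.

The vessel departs — 2031-01-02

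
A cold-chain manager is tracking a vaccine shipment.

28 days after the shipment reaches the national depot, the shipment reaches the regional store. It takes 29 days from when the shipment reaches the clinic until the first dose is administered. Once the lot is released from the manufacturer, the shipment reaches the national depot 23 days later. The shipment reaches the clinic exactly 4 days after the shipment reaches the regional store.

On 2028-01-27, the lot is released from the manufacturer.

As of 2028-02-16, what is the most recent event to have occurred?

The lot is released from the manufacturer: Jan 27, 2028.
The shipment reaches the national depot: Jan 27, 2028 + 23 days = Feb 19, 2028.
The shipment reaches the regional store: Feb 19, 2028 + 28 days = Mar 18, 2028.
The shipment reaches the clinic: Mar 18, 2028 + 4 days = Mar 22, 2028.
The first dose is administered: Mar 22, 2028 + 29 days = Apr 20, 2028.
Feb 16, 2028 falls between when the lot is released from the manufacturer (Jan 27, 2028) and when the shipment reaches the national depot (Feb 19, 2028).

The lot is released from the manufacturer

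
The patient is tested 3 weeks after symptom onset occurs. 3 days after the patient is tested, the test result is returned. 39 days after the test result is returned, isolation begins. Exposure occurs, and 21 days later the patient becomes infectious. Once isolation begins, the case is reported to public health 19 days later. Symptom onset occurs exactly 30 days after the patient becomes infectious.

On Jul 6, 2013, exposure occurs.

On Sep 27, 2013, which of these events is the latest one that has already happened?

Exposure occurs: Jul 6, 2013.
The patient becomes infectious: Jul 6, 2013 + 21 days = Jul 27, 2013.
Symptom onset occurs: Jul 27, 2013 + 30 days = Aug 26, 2013.
The patient is tested: Aug 26, 2013 + 3 weeks = Sep 16, 2013.
The test result is returned: Sep 16, 2013 + 3 days = Sep 19, 2013.
Isolation begins: Sep 19, 2013 + 39 days = Oct 28, 2013.
The case is reported to public health: Oct 28, 2013 + 19 days = Nov 16, 2013.
Sep 27, 2013 falls between when the test result is returned (Sep 19, 2013) and when isolation begins (Oct 28, 2013).

The test result is returned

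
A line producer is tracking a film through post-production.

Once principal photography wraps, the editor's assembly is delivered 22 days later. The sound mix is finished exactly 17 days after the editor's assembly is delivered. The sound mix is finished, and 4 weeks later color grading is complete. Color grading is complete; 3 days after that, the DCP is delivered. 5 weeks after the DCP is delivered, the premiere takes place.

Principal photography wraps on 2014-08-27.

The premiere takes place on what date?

2014-12-10

Principal photography wraps: Aug 27, 2014.
The editor's assembly is delivered: Aug 27, 2014 + 22 days = Sep 18, 2014.
The sound mix is finished: Sep 18, 2014 + 17 days = Oct 5, 2014.
Color grading is complete: Oct 5, 2014 + 4 weeks = Nov 2, 2014.
The DCP is delivered: Nov 2, 2014 + 3 days = Nov 5, 2014.
The premiere takes place: Nov 5, 2014 + 5 weeks = Dec 10, 2014.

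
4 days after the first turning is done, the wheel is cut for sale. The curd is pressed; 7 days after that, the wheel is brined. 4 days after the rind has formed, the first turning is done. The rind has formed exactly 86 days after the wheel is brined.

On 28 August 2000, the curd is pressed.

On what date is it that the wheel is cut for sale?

7 December 2000

The curd is pressed: Aug 28, 2000.
The wheel is brined: Aug 28, 2000 + 7 days = Sep 4, 2000.
The rind has formed: Sep 4, 2000 + 86 days = Nov 29, 2000.
The first turning is done: Nov 29, 2000 + 4 days = Dec 3, 2000.
The wheel is cut for sale: Dec 3, 2000 + 4 days = Dec 7, 2000.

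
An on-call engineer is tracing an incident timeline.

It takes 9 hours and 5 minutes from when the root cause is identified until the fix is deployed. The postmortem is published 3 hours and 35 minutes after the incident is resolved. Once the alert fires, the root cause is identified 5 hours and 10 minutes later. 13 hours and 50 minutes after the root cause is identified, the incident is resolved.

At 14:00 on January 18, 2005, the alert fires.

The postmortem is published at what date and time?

The alert fires: 14:00 Jan 18, 2005.
The root cause is identified: 14:00 Jan 18, 2005 + 5h10m = 19:10 Jan 18, 2005.
The incident is resolved: 19:10 Jan 18, 2005 + 13h50m = 09:00 Jan 19, 2005.
The postmortem is published: 09:00 Jan 19, 2005 + 3h35m = 12:35 Jan 19, 2005.

12:35 on January 19, 2005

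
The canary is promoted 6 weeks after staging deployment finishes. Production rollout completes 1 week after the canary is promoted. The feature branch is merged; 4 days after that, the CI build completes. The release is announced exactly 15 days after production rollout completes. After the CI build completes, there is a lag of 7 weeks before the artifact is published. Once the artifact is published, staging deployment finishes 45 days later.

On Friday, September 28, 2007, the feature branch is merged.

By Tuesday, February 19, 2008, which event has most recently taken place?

The feature branch is merged: Sep 28, 2007.
The CI build completes: Sep 28, 2007 + 4 days = Oct 2, 2007.
The artifact is published: Oct 2, 2007 + 7 weeks = Nov 20, 2007.
Staging deployment finishes: Nov 20, 2007 + 45 days = Jan 4, 2008.
The canary is promoted: Jan 4, 2008 + 6 weeks = Feb 15, 2008.
Production rollout completes: Feb 15, 2008 + 1 week = Feb 22, 2008.
The release is announced: Feb 22, 2008 + 15 days = Mar 8, 2008.
Feb 19, 2008 falls between when the canary is promoted (Feb 15, 2008) and when production rollout completes (Feb 22, 2008).

The canary is promoted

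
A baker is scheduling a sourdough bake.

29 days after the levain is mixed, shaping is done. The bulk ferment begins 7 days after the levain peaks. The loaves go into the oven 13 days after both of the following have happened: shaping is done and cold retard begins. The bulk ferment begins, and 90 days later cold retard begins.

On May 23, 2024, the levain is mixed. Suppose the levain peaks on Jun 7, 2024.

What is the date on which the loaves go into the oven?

The levain is mixed: May 23, 2024.
Shaping is done: May 23, 2024 + 29 days = Jun 21, 2024.
The levain peaks: Jun 7, 2024.
The bulk ferment begins: Jun 7, 2024 + 7 days = Jun 14, 2024.
Cold retard begins: Jun 14, 2024 + 90 days = Sep 12, 2024.
Both prerequisites met — shaping is done (Jun 21, 2024), cold retard begins (Sep 12, 2024); the later is Sep 12, 2024.
The loaves go into the oven: Sep 12, 2024 + 13 days = Sep 25, 2024.

Sep 25, 2024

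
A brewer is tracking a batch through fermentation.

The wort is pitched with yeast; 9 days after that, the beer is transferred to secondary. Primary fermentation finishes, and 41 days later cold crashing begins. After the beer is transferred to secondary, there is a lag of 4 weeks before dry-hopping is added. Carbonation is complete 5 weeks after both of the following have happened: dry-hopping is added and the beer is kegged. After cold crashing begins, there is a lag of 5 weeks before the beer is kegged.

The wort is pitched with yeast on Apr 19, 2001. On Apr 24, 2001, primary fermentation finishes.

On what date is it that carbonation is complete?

The wort is pitched with yeast: Apr 19, 2001.
The beer is transferred to secondary: Apr 19, 2001 + 9 days = Apr 28, 2001.
Dry-hopping is added: Apr 28, 2001 + 4 weeks = May 26, 2001.
Primary fermentation finishes: Apr 24, 2001.
Cold crashing begins: Apr 24, 2001 + 41 days = Jun 4, 2001.
The beer is kegged: Jun 4, 2001 + 5 weeks = Jul 9, 2001.
Both prerequisites met — dry-hopping is added (May 26, 2001), the beer is kegged (Jul 9, 2001); the later is Jul 9, 2001.
Carbonation is complete: Jul 9, 2001 + 5 weeks = Aug 13, 2001.

Aug 13, 2001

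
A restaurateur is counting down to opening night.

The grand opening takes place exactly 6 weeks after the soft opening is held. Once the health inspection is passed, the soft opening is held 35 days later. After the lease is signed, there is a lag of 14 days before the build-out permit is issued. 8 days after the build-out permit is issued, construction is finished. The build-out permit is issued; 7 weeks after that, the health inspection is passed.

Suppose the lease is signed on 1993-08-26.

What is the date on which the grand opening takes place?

The lease is signed: Aug 26, 1993.
The build-out permit is issued: Aug 26, 1993 + 14 days = Sep 9, 1993.
The health inspection is passed: Sep 9, 1993 + 7 weeks = Oct 28, 1993.
The soft opening is held: Oct 28, 1993 + 35 days = Dec 2, 1993.
The grand opening takes place: Dec 2, 1993 + 6 weeks = Jan 13, 1994.

1994-01-13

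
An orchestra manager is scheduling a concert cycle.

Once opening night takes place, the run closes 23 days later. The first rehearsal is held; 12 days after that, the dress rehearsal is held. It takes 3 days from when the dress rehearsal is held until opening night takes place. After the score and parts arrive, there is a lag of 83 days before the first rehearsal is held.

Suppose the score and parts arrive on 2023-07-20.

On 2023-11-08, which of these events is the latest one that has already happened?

Opening night takes place

The score and parts arrive: Jul 20, 2023.
The first rehearsal is held: Jul 20, 2023 + 83 days = Oct 11, 2023.
The dress rehearsal is held: Oct 11, 2023 + 12 days = Oct 23, 2023.
Opening night takes place: Oct 23, 2023 + 3 days = Oct 26, 2023.
The run closes: Oct 26, 2023 + 23 days = Nov 18, 2023.
Nov 8, 2023 falls between when opening night takes place (Oct 26, 2023) and when the run closes (Nov 18, 2023).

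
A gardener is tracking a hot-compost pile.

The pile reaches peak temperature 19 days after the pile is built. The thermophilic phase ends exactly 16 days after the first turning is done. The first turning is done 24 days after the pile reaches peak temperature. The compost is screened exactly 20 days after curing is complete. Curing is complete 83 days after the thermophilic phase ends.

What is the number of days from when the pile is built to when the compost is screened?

162 days

Causal path: the pile is built → the pile reaches peak temperature → the first turning is done → the thermophilic phase ends → curing is complete → the compost is screened.
Total delay along the path: 19 + 24 + 16 + 83 + 20 = 162 days.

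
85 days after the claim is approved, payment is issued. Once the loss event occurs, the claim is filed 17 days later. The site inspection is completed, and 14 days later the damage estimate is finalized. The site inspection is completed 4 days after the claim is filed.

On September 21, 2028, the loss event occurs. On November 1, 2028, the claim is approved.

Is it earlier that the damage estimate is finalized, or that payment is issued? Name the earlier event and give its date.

The damage estimate is finalized — October 26, 2028

The loss event occurs: Sep 21, 2028.
The claim is filed: Sep 21, 2028 + 17 days = Oct 8, 2028.
The site inspection is completed: Oct 8, 2028 + 4 days = Oct 12, 2028.
The damage estimate is finalized: Oct 12, 2028 + 14 days = Oct 26, 2028.
The claim is approved: Nov 1, 2028.
Payment is issued: Nov 1, 2028 + 85 days = Jan 25, 2029.
Comparing: the damage estimate is finalized on Oct 26, 2028 vs payment is issued on Jan 25, 2029. Earlier: the damage estimate is finalized.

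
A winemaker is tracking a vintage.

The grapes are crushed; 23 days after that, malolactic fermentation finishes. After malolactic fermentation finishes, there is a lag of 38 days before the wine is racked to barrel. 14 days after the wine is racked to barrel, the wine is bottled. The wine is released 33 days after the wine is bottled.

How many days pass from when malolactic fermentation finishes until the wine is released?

85 days

Causal path: malolactic fermentation finishes → the wine is racked to barrel → the wine is bottled → the wine is released.
Total delay along the path: 38 + 14 + 33 = 85 days.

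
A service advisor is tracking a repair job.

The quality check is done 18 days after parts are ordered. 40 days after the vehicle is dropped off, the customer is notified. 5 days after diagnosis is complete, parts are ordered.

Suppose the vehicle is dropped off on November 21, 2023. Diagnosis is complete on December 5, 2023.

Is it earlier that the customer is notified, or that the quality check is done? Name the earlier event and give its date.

The vehicle is dropped off: Nov 21, 2023.
The customer is notified: Nov 21, 2023 + 40 days = Dec 31, 2023.
Diagnosis is complete: Dec 5, 2023.
Parts are ordered: Dec 5, 2023 + 5 days = Dec 10, 2023.
The quality check is done: Dec 10, 2023 + 18 days = Dec 28, 2023.
Comparing: the customer is notified on Dec 31, 2023 vs the quality check is done on Dec 28, 2023. Earlier: the quality check is done.

The quality check is done — December 28, 2023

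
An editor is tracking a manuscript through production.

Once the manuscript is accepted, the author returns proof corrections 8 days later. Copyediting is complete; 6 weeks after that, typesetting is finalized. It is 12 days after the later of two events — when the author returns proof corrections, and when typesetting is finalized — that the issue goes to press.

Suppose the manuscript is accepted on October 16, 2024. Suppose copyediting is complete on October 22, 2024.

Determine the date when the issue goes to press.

The manuscript is accepted: Oct 16, 2024.
The author returns proof corrections: Oct 16, 2024 + 8 days = Oct 24, 2024.
Copyediting is complete: Oct 22, 2024.
Typesetting is finalized: Oct 22, 2024 + 6 weeks = Dec 3, 2024.
Both prerequisites met — the author returns proof corrections (Oct 24, 2024), typesetting is finalized (Dec 3, 2024); the later is Dec 3, 2024.
The issue goes to press: Dec 3, 2024 + 12 days = Dec 15, 2024.

December 15, 2024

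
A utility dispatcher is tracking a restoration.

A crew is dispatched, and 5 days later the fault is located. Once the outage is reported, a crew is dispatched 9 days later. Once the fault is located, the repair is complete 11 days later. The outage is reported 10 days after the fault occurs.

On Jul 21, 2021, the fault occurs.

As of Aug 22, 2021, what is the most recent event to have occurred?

The fault occurs: Jul 21, 2021.
The outage is reported: Jul 21, 2021 + 10 days = Jul 31, 2021.
A crew is dispatched: Jul 31, 2021 + 9 days = Aug 9, 2021.
The fault is located: Aug 9, 2021 + 5 days = Aug 14, 2021.
The repair is complete: Aug 14, 2021 + 11 days = Aug 25, 2021.
Aug 22, 2021 falls between when the fault is located (Aug 14, 2021) and when the repair is complete (Aug 25, 2021).

The fault is located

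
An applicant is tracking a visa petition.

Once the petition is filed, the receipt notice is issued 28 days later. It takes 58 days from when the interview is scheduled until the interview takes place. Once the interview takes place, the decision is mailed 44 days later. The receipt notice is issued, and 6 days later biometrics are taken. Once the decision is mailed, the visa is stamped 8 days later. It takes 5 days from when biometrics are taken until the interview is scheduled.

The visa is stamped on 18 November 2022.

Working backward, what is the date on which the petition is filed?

The visa is stamped: Nov 18, 2022.
The decision is mailed: Nov 18, 2022 − 8 days = Nov 10, 2022.
The interview takes place: Nov 10, 2022 − 44 days = Sep 27, 2022.
The interview is scheduled: Sep 27, 2022 − 58 days = Jul 31, 2022.
Biometrics are taken: Jul 31, 2022 − 5 days = Jul 26, 2022.
The receipt notice is issued: Jul 26, 2022 − 6 days = Jul 20, 2022.
The petition is filed: Jul 20, 2022 − 28 days = Jun 22, 2022.

22 June 2022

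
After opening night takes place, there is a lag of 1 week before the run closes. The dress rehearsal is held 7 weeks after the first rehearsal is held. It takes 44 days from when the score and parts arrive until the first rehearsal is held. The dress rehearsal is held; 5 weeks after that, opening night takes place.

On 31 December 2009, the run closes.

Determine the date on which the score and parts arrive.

18 August 2009

The run closes: Dec 31, 2009.
Opening night takes place: Dec 31, 2009 − 1 week = Dec 24, 2009.
The dress rehearsal is held: Dec 24, 2009 − 5 weeks = Nov 19, 2009.
The first rehearsal is held: Nov 19, 2009 − 7 weeks = Oct 1, 2009.
The score and parts arrive: Oct 1, 2009 − 44 days = Aug 18, 2009.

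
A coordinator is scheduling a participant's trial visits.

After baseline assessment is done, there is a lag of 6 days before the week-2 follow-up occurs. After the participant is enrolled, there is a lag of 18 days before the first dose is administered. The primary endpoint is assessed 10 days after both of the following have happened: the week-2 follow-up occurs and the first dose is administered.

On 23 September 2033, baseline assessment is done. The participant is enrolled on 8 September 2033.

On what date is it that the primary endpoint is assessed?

9 October 2033

Baseline assessment is done: Sep 23, 2033.
The week-2 follow-up occurs: Sep 23, 2033 + 6 days = Sep 29, 2033.
The participant is enrolled: Sep 8, 2033.
The first dose is administered: Sep 8, 2033 + 18 days = Sep 26, 2033.
Both prerequisites met — the week-2 follow-up occurs (Sep 29, 2033), the first dose is administered (Sep 26, 2033); the later is Sep 29, 2033.
The primary endpoint is assessed: Sep 29, 2033 + 10 days = Oct 9, 2033.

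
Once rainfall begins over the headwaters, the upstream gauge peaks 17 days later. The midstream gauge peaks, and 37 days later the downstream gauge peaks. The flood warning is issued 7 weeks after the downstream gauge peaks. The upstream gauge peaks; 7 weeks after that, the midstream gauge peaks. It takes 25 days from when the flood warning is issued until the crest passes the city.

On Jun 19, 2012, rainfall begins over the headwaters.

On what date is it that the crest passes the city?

Dec 13, 2012

Rainfall begins over the headwaters: Jun 19, 2012.
The upstream gauge peaks: Jun 19, 2012 + 17 days = Jul 6, 2012.
The midstream gauge peaks: Jul 6, 2012 + 7 weeks = Aug 24, 2012.
The downstream gauge peaks: Aug 24, 2012 + 37 days = Sep 30, 2012.
The flood warning is issued: Sep 30, 2012 + 7 weeks = Nov 18, 2012.
The crest passes the city: Nov 18, 2012 + 25 days = Dec 13, 2012.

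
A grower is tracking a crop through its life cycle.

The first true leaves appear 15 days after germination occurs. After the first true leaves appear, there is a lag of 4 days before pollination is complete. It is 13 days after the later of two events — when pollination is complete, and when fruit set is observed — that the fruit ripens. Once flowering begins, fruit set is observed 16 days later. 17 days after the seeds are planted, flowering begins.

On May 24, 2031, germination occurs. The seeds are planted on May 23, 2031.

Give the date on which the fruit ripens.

Germination occurs: May 24, 2031.
The first true leaves appear: May 24, 2031 + 15 days = Jun 8, 2031.
Pollination is complete: Jun 8, 2031 + 4 days = Jun 12, 2031.
The seeds are planted: May 23, 2031.
Flowering begins: May 23, 2031 + 17 days = Jun 9, 2031.
Fruit set is observed: Jun 9, 2031 + 16 days = Jun 25, 2031.
Both prerequisites met — pollination is complete (Jun 12, 2031), fruit set is observed (Jun 25, 2031); the later is Jun 25, 2031.
The fruit ripens: Jun 25, 2031 + 13 days = Jul 8, 2031.

July 8, 2031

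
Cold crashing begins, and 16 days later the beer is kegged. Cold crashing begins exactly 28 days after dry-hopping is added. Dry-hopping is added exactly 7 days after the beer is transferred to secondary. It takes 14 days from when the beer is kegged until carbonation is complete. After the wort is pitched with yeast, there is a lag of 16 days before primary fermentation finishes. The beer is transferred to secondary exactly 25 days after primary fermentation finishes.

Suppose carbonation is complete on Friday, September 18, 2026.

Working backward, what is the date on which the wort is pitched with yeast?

Carbonation is complete: Sep 18, 2026.
The beer is kegged: Sep 18, 2026 − 14 days = Sep 4, 2026.
Cold crashing begins: Sep 4, 2026 − 16 days = Aug 19, 2026.
Dry-hopping is added: Aug 19, 2026 − 28 days = Jul 22, 2026.
The beer is transferred to secondary: Jul 22, 2026 − 7 days = Jul 15, 2026.
Primary fermentation finishes: Jul 15, 2026 − 25 days = Jun 20, 2026.
The wort is pitched with yeast: Jun 20, 2026 − 16 days = Jun 4, 2026.

Thursday, June 4, 2026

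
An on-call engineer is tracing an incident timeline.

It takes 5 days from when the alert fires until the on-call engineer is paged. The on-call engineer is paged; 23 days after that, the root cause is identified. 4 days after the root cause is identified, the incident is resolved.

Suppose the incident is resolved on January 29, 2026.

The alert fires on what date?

December 28, 2025

The incident is resolved: Jan 29, 2026.
The root cause is identified: Jan 29, 2026 − 4 days = Jan 25, 2026.
The on-call engineer is paged: Jan 25, 2026 − 23 days = Jan 2, 2026.
The alert fires: Jan 2, 2026 − 5 days = Dec 28, 2025.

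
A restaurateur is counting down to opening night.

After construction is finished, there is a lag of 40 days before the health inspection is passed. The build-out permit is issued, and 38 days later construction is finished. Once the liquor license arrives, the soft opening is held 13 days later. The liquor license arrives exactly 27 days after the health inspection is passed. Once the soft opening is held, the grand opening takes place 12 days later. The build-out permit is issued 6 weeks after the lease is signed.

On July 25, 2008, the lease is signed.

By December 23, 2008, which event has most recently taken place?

The liquor license arrives

The lease is signed: Jul 25, 2008.
The build-out permit is issued: Jul 25, 2008 + 6 weeks = Sep 5, 2008.
Construction is finished: Sep 5, 2008 + 38 days = Oct 13, 2008.
The health inspection is passed: Oct 13, 2008 + 40 days = Nov 22, 2008.
The liquor license arrives: Nov 22, 2008 + 27 days = Dec 19, 2008.
The soft opening is held: Dec 19, 2008 + 13 days = Jan 1, 2009.
The grand opening takes place: Jan 1, 2009 + 12 days = Jan 13, 2009.
Dec 23, 2008 falls between when the liquor license arrives (Dec 19, 2008) and when the soft opening is held (Jan 1, 2009).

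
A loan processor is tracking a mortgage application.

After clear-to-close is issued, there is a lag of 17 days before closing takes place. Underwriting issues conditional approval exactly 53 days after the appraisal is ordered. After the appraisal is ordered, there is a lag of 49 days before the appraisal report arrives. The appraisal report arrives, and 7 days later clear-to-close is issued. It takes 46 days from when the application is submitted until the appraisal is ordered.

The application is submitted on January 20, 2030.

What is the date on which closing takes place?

May 19, 2030

The application is submitted: Jan 20, 2030.
The appraisal is ordered: Jan 20, 2030 + 46 days = Mar 7, 2030.
The appraisal report arrives: Mar 7, 2030 + 49 days = Apr 25, 2030.
Clear-to-close is issued: Apr 25, 2030 + 7 days = May 2, 2030.
Closing takes place: May 2, 2030 + 17 days = May 19, 2030.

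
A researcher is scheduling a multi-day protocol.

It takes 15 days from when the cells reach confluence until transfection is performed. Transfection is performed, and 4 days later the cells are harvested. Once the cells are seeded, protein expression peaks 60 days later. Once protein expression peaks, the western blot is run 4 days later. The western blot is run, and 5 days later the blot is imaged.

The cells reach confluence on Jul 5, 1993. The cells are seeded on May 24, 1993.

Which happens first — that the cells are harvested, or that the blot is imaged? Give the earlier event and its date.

The cells reach confluence: Jul 5, 1993.
Transfection is performed: Jul 5, 1993 + 15 days = Jul 20, 1993.
The cells are harvested: Jul 20, 1993 + 4 days = Jul 24, 1993.
The cells are seeded: May 24, 1993.
Protein expression peaks: May 24, 1993 + 60 days = Jul 23, 1993.
The western blot is run: Jul 23, 1993 + 4 days = Jul 27, 1993.
The blot is imaged: Jul 27, 1993 + 5 days = Aug 1, 1993.
Comparing: the cells are harvested on Jul 24, 1993 vs the blot is imaged on Aug 1, 1993. Earlier: the cells are harvested.

The cells are harvested — Jul 24, 1993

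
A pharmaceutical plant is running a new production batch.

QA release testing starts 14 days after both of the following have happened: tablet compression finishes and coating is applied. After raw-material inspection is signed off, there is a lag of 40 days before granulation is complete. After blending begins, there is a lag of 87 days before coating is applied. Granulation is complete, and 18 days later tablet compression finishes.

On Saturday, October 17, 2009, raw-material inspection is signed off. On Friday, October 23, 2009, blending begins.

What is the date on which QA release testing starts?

Raw-material inspection is signed off: Oct 17, 2009.
Granulation is complete: Oct 17, 2009 + 40 days = Nov 26, 2009.
Tablet compression finishes: Nov 26, 2009 + 18 days = Dec 14, 2009.
Blending begins: Oct 23, 2009.
Coating is applied: Oct 23, 2009 + 87 days = Jan 18, 2010.
Both prerequisites met — tablet compression finishes (Dec 14, 2009), coating is applied (Jan 18, 2010); the later is Jan 18, 2010.
QA release testing starts: Jan 18, 2010 + 14 days = Feb 1, 2010.

Monday, February 1, 2010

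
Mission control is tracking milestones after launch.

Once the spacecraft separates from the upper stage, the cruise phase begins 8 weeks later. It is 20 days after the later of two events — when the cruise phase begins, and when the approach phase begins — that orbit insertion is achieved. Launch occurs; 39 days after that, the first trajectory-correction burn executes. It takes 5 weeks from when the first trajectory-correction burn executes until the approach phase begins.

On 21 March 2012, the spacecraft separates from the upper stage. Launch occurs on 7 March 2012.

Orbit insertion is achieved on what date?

The spacecraft separates from the upper stage: Mar 21, 2012.
The cruise phase begins: Mar 21, 2012 + 8 weeks = May 16, 2012.
Launch occurs: Mar 7, 2012.
The first trajectory-correction burn executes: Mar 7, 2012 + 39 days = Apr 15, 2012.
The approach phase begins: Apr 15, 2012 + 5 weeks = May 20, 2012.
Both prerequisites met — the cruise phase begins (May 16, 2012), the approach phase begins (May 20, 2012); the later is May 20, 2012.
Orbit insertion is achieved: May 20, 2012 + 20 days = Jun 9, 2012.

9 June 2012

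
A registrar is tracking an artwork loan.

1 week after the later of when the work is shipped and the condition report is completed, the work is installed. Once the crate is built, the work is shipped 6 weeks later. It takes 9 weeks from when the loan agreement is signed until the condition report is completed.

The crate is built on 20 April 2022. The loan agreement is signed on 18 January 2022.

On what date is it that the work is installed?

8 June 2022

The crate is built: Apr 20, 2022.
The work is shipped: Apr 20, 2022 + 6 weeks = Jun 1, 2022.
The loan agreement is signed: Jan 18, 2022.
The condition report is completed: Jan 18, 2022 + 9 weeks = Mar 22, 2022.
Both prerequisites met — the work is shipped (Jun 1, 2022), the condition report is completed (Mar 22, 2022); the later is Jun 1, 2022.
The work is installed: Jun 1, 2022 + 1 week = Jun 8, 2022.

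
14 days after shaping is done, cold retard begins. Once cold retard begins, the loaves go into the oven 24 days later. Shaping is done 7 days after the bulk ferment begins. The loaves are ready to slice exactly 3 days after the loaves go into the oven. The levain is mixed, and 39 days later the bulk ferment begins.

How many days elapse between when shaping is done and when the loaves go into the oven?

38 days

Causal path: shaping is done → cold retard begins → the loaves go into the oven.
Total delay along the path: 14 + 24 = 38 days.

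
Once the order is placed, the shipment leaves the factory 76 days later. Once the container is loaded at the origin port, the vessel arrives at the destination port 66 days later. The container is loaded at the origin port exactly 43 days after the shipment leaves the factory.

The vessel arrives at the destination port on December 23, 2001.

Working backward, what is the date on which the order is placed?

June 21, 2001

The vessel arrives at the destination port: Dec 23, 2001.
The container is loaded at the origin port: Dec 23, 2001 − 66 days = Oct 18, 2001.
The shipment leaves the factory: Oct 18, 2001 − 43 days = Sep 5, 2001.
The order is placed: Sep 5, 2001 − 76 days = Jun 21, 2001.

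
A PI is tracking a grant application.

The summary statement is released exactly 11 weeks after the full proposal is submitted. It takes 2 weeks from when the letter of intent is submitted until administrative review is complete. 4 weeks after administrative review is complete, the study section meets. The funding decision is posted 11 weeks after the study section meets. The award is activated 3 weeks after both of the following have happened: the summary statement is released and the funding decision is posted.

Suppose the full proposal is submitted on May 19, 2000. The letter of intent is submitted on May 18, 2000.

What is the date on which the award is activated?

The full proposal is submitted: May 19, 2000.
The summary statement is released: May 19, 2000 + 11 weeks = Aug 4, 2000.
The letter of intent is submitted: May 18, 2000.
Administrative review is complete: May 18, 2000 + 2 weeks = Jun 1, 2000.
The study section meets: Jun 1, 2000 + 4 weeks = Jun 29, 2000.
The funding decision is posted: Jun 29, 2000 + 11 weeks = Sep 14, 2000.
Both prerequisites met — the summary statement is released (Aug 4, 2000), the funding decision is posted (Sep 14, 2000); the later is Sep 14, 2000.
The award is activated: Sep 14, 2000 + 3 weeks = Oct 5, 2000.

Oct 5, 2000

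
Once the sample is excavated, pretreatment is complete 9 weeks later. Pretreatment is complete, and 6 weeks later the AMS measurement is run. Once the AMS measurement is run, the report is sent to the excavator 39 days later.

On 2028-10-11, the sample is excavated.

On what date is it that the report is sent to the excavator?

2029-03-04

The sample is excavated: Oct 11, 2028.
Pretreatment is complete: Oct 11, 2028 + 9 weeks = Dec 13, 2028.
The AMS measurement is run: Dec 13, 2028 + 6 weeks = Jan 24, 2029.
The report is sent to the excavator: Jan 24, 2029 + 39 days = Mar 4, 2029.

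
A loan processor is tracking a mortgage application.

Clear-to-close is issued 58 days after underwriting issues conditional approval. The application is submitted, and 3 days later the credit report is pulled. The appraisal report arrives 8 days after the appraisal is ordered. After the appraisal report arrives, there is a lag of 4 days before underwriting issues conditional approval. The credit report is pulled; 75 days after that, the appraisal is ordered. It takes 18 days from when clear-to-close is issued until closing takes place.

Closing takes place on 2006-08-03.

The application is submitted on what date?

Closing takes place: Aug 3, 2006.
Clear-to-close is issued: Aug 3, 2006 − 18 days = Jul 16, 2006.
Underwriting issues conditional approval: Jul 16, 2006 − 58 days = May 19, 2006.
The appraisal report arrives: May 19, 2006 − 4 days = May 15, 2006.
The appraisal is ordered: May 15, 2006 − 8 days = May 7, 2006.
The credit report is pulled: May 7, 2006 − 75 days = Feb 21, 2006.
The application is submitted: Feb 21, 2006 − 3 days = Feb 18, 2006.

2006-02-18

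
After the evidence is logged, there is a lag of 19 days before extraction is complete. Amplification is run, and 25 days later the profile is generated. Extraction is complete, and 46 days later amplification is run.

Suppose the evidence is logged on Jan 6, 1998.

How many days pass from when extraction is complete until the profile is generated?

71 days

Causal path: extraction is complete → amplification is run → the profile is generated.
Total delay along the path: 46 + 25 = 71 days.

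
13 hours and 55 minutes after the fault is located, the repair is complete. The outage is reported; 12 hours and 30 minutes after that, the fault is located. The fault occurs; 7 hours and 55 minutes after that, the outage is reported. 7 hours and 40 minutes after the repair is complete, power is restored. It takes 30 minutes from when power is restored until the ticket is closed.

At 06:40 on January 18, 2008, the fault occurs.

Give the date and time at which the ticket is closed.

The fault occurs: 06:40 Jan 18, 2008.
The outage is reported: 06:40 Jan 18, 2008 + 7h55m = 14:35 Jan 18, 2008.
The fault is located: 14:35 Jan 18, 2008 + 12h30m = 03:05 Jan 19, 2008.
The repair is complete: 03:05 Jan 19, 2008 + 13h55m = 17:00 Jan 19, 2008.
Power is restored: 17:00 Jan 19, 2008 + 7h40m = 00:40 Jan 20, 2008.
The ticket is closed: 00:40 Jan 20, 2008 + 30m = 01:10 Jan 20, 2008.

01:10 on January 20, 2008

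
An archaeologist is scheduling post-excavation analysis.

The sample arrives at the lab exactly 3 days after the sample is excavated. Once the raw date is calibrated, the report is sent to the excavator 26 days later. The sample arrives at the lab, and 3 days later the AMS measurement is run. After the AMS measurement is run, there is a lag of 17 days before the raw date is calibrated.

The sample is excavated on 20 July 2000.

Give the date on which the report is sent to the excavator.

7 September 2000

The sample is excavated: Jul 20, 2000.
The sample arrives at the lab: Jul 20, 2000 + 3 days = Jul 23, 2000.
The AMS measurement is run: Jul 23, 2000 + 3 days = Jul 26, 2000.
The raw date is calibrated: Jul 26, 2000 + 17 days = Aug 12, 2000.
The report is sent to the excavator: Aug 12, 2000 + 26 days = Sep 7, 2000.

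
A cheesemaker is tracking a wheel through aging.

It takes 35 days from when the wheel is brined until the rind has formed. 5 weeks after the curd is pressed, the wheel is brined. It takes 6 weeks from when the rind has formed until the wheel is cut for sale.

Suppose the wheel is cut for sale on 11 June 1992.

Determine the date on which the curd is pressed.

The wheel is cut for sale: Jun 11, 1992.
The rind has formed: Jun 11, 1992 − 6 weeks = Apr 30, 1992.
The wheel is brined: Apr 30, 1992 − 35 days = Mar 26, 1992.
The curd is pressed: Mar 26, 1992 − 5 weeks = Feb 20, 1992.

20 February 1992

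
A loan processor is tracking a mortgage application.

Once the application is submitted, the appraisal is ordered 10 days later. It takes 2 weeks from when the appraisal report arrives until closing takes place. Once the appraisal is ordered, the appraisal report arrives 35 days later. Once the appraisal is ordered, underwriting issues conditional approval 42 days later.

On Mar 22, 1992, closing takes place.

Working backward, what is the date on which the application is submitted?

Jan 23, 1992

Closing takes place: Mar 22, 1992.
The appraisal report arrives: Mar 22, 1992 − 2 weeks = Mar 8, 1992.
The appraisal is ordered: Mar 8, 1992 − 35 days = Feb 2, 1992.
The application is submitted: Feb 2, 1992 − 10 days = Jan 23, 1992.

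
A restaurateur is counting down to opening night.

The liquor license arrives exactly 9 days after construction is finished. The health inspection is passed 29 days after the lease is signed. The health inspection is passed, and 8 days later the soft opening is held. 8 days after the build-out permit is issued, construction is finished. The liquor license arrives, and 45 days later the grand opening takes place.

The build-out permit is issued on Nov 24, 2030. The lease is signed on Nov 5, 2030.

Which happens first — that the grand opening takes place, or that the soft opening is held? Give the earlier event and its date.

The soft opening is held — Dec 12, 2030

The build-out permit is issued: Nov 24, 2030.
Construction is finished: Nov 24, 2030 + 8 days = Dec 2, 2030.
The liquor license arrives: Dec 2, 2030 + 9 days = Dec 11, 2030.
The grand opening takes place: Dec 11, 2030 + 45 days = Jan 25, 2031.
The lease is signed: Nov 5, 2030.
The health inspection is passed: Nov 5, 2030 + 29 days = Dec 4, 2030.
The soft opening is held: Dec 4, 2030 + 8 days = Dec 12, 2030.
Comparing: the grand opening takes place on Jan 25, 2031 vs the soft opening is held on Dec 12, 2030. Earlier: the soft opening is held.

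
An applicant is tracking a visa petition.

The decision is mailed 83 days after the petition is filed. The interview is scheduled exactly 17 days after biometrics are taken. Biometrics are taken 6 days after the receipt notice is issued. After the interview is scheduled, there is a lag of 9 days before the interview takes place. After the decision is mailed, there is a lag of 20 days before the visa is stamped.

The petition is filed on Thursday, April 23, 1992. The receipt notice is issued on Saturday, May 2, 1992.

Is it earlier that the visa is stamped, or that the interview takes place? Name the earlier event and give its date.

The interview takes place — Wednesday, June 3, 1992

The petition is filed: Apr 23, 1992.
The decision is mailed: Apr 23, 1992 + 83 days = Jul 15, 1992.
The visa is stamped: Jul 15, 1992 + 20 days = Aug 4, 1992.
The receipt notice is issued: May 2, 1992.
Biometrics are taken: May 2, 1992 + 6 days = May 8, 1992.
The interview is scheduled: May 8, 1992 + 17 days = May 25, 1992.
The interview takes place: May 25, 1992 + 9 days = Jun 3, 1992.
Comparing: the visa is stamped on Aug 4, 1992 vs the interview takes place on Jun 3, 1992. Earlier: the interview takes place.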